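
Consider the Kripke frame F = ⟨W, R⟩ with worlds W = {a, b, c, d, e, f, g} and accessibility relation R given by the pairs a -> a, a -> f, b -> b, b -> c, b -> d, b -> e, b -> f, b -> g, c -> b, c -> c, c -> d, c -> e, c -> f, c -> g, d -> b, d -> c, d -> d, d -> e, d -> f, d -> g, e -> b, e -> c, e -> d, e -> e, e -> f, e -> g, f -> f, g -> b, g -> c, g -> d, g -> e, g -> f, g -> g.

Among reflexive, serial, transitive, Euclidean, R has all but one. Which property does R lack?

Reflexive: yes — every world is R-related to itself.
Serial: yes — every world has a successor (e.g. a R a).
Transitive: yes — every two-step R-path is closed by a direct edge.
Euclidean: no — b R f and b R c, but not f R c.
Only Euclidean fails.

Euclidean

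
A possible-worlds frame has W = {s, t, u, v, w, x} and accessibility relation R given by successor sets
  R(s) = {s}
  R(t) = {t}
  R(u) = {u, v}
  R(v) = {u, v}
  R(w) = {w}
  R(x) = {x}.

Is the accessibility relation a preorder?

Reflexive: yes — every world is R-related to itself.
Transitive: yes — every two-step R-path is closed by a direct edge.
So R is a preorder.

Yes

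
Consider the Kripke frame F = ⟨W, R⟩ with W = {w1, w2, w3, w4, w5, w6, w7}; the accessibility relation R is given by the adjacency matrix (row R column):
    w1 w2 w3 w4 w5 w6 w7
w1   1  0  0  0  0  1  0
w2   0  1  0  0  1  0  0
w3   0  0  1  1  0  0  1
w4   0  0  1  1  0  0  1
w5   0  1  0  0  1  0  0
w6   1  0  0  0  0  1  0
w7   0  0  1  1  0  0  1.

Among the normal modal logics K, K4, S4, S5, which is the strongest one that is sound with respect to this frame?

Transitive (axiom 4): yes — every two-step R-path is closed by a direct edge.
Reflexive (axiom T): yes — every world is R-related to itself.
Euclidean (axiom 5): yes — any two successors of a common world are R-related.
So F validates K, K4, S4, S5. The strongest is S5.

S5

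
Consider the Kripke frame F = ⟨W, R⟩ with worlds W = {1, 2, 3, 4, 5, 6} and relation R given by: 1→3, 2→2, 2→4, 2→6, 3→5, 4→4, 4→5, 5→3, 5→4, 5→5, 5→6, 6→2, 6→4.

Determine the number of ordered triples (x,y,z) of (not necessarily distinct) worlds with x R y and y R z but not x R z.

10

Enumerating: (1,3,5), (2,4,5), (3,5,3), (3,5,4), (3,5,6), (4,5,3), (4,5,6), (5,6,2), (6,2,6), (6,4,5).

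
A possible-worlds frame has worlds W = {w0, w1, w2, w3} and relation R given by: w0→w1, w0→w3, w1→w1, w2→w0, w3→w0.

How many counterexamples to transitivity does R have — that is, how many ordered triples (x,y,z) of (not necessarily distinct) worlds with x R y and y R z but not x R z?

Enumerating: (w0,w3,w0), (w2,w0,w1), (w2,w0,w3), (w3,w0,w1), (w3,w0,w3).

5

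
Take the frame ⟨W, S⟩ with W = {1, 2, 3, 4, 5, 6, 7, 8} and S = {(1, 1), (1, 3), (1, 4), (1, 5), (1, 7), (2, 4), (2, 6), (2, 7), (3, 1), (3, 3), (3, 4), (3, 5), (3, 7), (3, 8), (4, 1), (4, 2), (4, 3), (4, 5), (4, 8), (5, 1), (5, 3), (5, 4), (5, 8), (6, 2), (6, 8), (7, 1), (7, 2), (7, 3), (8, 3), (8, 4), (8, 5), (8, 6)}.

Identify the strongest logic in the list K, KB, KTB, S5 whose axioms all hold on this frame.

Symmetric (axiom B): yes — every pair in S has its reverse in S.
Reflexive (axiom T): no — 2 is not related to itself.
Euclidean (axiom 5): no — 1 S 4 and 1 S 7, but not 4 S 7.
So F validates K, KB; KTB would additionally require S to be reflexive. The strongest is KB.

KB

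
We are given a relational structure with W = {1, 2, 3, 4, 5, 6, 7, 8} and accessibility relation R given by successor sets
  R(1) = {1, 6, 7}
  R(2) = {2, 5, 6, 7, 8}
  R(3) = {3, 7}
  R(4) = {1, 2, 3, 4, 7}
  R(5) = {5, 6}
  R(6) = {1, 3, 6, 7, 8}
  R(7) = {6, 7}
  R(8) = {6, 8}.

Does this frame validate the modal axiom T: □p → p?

By correspondence theory, T is valid on a frame iff R is reflexive.
Reflexive: yes — every world is R-related to itself.

Yes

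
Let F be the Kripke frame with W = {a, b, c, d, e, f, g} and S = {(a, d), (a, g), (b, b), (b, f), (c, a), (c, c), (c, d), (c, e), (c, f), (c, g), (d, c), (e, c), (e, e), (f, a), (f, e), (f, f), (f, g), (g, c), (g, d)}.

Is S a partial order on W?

No

Reflexive: no — a is not related to itself.
Transitive: no — a S d and d S c, but not a S c.
Antisymmetric: no — c S d and d S c with c ≠ d.
So S is not a partial order.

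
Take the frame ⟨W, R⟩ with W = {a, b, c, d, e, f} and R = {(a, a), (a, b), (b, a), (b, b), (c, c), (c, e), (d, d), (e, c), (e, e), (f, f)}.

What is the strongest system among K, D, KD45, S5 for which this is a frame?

Serial (axiom D): yes — every world has a successor (e.g. a R a).
Euclidean (axiom 5): yes — any two successors of a common world are R-related.
Transitive (axiom 4): yes — every two-step R-path is closed by a direct edge.
Reflexive (axiom T): yes — every world is R-related to itself.
So F validates K, D, KD45, S5. The strongest is S5.

S5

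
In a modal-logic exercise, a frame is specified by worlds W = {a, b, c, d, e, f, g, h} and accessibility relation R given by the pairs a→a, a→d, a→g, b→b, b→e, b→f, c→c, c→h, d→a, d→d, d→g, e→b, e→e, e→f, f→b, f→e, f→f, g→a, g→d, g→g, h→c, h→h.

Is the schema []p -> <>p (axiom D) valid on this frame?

Axiom D corresponds to the accessibility relation being serial.
Serial: yes — every world has a successor (e.g. a R a).

Yes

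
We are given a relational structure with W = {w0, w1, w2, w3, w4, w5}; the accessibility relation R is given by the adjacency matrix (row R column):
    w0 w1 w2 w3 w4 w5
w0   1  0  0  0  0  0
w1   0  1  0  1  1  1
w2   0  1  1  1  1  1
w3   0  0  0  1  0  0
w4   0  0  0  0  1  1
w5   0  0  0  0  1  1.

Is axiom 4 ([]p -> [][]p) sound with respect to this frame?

Yes

By correspondence theory, 4 is valid on a frame iff R is transitive.
Transitive: yes — every two-step R-path is closed by a direct edge.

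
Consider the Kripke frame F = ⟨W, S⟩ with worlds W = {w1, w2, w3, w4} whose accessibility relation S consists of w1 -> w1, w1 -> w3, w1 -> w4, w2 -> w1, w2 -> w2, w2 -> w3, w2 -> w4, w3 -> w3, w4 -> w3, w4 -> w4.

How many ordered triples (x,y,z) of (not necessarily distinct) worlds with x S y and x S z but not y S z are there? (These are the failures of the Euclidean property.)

Enumerating: (w1,w3,w1), (w1,w3,w4), (w1,w4,w1), (w2,w1,w2), (w2,w3,w1), (w2,w3,w2), (w2,w3,w4), (w2,w4,w1), (w2,w4,w2), (w4,w3,w4).

10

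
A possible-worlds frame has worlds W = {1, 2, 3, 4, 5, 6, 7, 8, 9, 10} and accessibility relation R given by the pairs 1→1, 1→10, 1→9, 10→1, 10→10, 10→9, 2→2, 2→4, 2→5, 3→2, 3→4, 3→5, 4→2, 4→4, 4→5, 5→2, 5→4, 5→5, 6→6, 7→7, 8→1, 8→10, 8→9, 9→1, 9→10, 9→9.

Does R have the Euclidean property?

Yes

Euclidean: yes — any two successors of a common world are R-related.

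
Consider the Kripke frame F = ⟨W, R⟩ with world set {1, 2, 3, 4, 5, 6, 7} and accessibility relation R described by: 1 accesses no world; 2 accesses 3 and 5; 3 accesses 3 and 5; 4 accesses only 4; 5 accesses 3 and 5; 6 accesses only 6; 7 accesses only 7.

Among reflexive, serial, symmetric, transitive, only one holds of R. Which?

Reflexive: no — 1 is not related to itself.
Serial: no — 1 has no R-successor.
Symmetric: no — 2 R 3 but not 3 R 2.
Transitive: yes — every two-step R-path is closed by a direct edge.
Only transitive holds.

transitive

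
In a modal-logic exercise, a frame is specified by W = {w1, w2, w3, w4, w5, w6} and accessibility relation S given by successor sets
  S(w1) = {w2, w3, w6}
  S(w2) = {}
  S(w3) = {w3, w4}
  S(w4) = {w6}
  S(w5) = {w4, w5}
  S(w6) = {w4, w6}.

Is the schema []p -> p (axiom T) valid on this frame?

No

Axiom T corresponds to the accessibility relation being reflexive.
Reflexive: no — w1 is not related to itself.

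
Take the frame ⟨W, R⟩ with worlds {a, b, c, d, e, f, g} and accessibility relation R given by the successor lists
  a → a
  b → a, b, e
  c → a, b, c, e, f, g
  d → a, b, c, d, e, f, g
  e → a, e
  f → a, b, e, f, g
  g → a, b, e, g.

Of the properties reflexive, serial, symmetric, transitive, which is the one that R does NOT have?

symmetric

Reflexive: yes — every world is R-related to itself.
Serial: yes — every world has a successor (e.g. a R a).
Symmetric: no — b R a but not a R b.
Transitive: yes — every two-step R-path is closed by a direct edge.
Only symmetric fails.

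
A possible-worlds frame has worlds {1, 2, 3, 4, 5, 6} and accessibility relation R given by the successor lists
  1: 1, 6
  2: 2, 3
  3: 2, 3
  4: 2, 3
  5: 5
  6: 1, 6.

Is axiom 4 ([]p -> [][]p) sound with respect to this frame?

The schema 4 characterises exactly the transitive frames.
Transitive: yes — every two-step R-path is closed by a direct edge.

Yes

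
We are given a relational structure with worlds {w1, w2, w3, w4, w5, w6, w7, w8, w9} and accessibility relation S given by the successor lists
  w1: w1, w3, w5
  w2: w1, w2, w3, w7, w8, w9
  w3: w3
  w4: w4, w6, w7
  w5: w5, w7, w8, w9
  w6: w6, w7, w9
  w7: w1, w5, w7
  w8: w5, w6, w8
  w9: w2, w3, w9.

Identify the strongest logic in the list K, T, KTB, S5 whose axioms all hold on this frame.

Reflexive (axiom T): yes — every world is S-related to itself.
Symmetric (axiom B): no — w1 S w3 but not w3 S w1.
Euclidean (axiom 5): no — w1 S w3 and w1 S w5, but not w3 S w5.
So F validates K, T; KTB would additionally require S to be symmetric. The strongest is T.

T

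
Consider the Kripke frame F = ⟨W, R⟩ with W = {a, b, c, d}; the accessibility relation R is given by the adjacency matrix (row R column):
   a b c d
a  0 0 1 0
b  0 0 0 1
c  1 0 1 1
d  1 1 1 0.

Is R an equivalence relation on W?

No

Reflexive: no — a is not related to itself.
Symmetric: no — d R a but not a R d.
Transitive: no — a R c and c R d, but not a R d.
So R is not an equivalence relation.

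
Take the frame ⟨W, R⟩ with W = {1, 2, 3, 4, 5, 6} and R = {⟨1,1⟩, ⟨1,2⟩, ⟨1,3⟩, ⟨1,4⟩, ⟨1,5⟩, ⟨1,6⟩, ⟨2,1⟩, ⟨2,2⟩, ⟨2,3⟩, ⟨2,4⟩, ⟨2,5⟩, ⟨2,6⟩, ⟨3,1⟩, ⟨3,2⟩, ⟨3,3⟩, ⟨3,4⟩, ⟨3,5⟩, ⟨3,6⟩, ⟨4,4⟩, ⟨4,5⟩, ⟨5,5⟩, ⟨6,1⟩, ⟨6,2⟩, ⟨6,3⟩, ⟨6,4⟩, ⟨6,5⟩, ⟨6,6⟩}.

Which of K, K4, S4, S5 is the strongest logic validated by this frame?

S4

Transitive (axiom 4): yes — every two-step R-path is closed by a direct edge.
Reflexive (axiom T): yes — every world is R-related to itself.
Euclidean (axiom 5): no — 1 R 4 and 1 R 2, but not 4 R 2.
So F validates K, K4, S4; S5 would additionally require R to be Euclidean. The strongest is S4.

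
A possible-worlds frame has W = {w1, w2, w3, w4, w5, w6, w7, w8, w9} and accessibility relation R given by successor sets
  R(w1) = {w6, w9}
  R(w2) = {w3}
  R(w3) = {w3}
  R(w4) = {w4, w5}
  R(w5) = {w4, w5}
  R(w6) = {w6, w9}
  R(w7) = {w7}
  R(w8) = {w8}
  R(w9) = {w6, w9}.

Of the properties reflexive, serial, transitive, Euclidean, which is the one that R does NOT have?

Reflexive: no — w1 is not related to itself.
Serial: yes — every world has a successor (e.g. w1 R w6).
Transitive: yes — every two-step R-path is closed by a direct edge.
Euclidean: yes — any two successors of a common world are R-related.
Only reflexive fails.

reflexive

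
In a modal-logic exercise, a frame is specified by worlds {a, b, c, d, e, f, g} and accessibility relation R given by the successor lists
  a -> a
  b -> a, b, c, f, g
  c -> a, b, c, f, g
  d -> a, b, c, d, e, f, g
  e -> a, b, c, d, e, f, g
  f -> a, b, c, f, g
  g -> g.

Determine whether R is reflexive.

Yes

Reflexive: yes — every world is R-related to itself.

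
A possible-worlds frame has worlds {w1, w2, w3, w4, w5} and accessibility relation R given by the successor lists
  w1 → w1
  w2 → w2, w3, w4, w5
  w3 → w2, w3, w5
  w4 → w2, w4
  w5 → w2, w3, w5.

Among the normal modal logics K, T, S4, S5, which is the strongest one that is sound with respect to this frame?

T

Reflexive (axiom T): yes — every world is R-related to itself.
Transitive (axiom 4): no — w3 R w2 and w2 R w4, but not w3 R w4.
Euclidean (axiom 5): no — w2 R w3 and w2 R w4, but not w3 R w4.
So F validates K, T; S4 would additionally require R to be transitive. The strongest is T.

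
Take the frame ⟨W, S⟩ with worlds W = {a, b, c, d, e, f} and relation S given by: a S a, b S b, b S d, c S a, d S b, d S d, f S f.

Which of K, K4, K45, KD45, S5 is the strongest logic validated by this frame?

Transitive (axiom 4): yes — every two-step S-path is closed by a direct edge.
Euclidean (axiom 5): yes — any two successors of a common world are S-related.
Serial (axiom D): no — e has no S-successor.
Reflexive (axiom T): no — c is not related to itself.
So F validates K, K4, K45; KD45 would additionally require S to be serial. The strongest is K45.

K45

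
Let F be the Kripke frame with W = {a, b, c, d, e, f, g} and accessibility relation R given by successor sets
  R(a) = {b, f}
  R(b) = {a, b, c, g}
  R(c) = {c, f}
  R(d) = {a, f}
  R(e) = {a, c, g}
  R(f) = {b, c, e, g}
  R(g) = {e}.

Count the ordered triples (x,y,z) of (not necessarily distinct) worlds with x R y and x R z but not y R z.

Enumerating: (a,b,f), (a,f,f), (b,a,a), (b,a,c), (b,a,g), (b,c,a), (b,c,b), (b,c,g), (b,g,a), (b,g,b), (b,g,c), (b,g,g), … and 22 more.
Total: 34.

34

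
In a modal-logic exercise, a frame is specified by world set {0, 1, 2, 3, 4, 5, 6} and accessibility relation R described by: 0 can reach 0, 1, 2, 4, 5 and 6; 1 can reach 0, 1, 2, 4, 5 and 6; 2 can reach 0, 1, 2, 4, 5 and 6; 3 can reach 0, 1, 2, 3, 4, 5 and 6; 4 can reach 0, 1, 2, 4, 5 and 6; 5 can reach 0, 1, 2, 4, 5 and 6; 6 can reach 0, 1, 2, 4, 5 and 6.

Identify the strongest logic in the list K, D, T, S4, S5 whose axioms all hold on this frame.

Serial (axiom D): yes — every world has a successor (e.g. 0 R 0).
Reflexive (axiom T): yes — every world is R-related to itself.
Transitive (axiom 4): yes — every two-step R-path is closed by a direct edge.
Euclidean (axiom 5): no — 3 R 0 and 3 R 3, but not 0 R 3.
So F validates K, D, T, S4; S5 would additionally require R to be Euclidean. The strongest is S4.

S4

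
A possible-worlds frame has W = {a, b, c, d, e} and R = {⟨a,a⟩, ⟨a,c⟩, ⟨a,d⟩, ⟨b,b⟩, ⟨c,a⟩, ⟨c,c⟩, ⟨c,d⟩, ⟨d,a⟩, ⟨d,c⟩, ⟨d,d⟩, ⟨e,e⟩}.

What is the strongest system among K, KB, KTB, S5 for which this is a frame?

Symmetric (axiom B): yes — every pair in R has its reverse in R.
Reflexive (axiom T): yes — every world is R-related to itself.
Euclidean (axiom 5): yes — any two successors of a common world are R-related.
So F validates K, KB, KTB, S5. The strongest is S5.

S5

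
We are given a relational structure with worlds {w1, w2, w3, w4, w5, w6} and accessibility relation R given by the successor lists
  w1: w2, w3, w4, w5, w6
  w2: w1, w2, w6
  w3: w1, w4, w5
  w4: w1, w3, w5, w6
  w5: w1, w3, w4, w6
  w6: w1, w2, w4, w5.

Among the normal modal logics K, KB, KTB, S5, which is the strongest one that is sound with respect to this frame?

KB

Symmetric (axiom B): yes — every pair in R has its reverse in R.
Reflexive (axiom T): no — w1 is not related to itself.
Euclidean (axiom 5): no — w1 R w2 and w1 R w3, but not w2 R w3.
So F validates K, KB; KTB would additionally require R to be reflexive. The strongest is KB.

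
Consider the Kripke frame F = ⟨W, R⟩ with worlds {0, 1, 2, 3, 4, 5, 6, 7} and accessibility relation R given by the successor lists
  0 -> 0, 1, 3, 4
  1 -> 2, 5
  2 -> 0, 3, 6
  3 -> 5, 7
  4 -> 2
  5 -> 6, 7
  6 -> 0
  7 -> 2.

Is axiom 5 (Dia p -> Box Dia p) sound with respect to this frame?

No

By correspondence theory, 5 is valid on a frame iff R is Euclidean.
Euclidean: no — 0 R 1 and 0 R 3, but not 1 R 3.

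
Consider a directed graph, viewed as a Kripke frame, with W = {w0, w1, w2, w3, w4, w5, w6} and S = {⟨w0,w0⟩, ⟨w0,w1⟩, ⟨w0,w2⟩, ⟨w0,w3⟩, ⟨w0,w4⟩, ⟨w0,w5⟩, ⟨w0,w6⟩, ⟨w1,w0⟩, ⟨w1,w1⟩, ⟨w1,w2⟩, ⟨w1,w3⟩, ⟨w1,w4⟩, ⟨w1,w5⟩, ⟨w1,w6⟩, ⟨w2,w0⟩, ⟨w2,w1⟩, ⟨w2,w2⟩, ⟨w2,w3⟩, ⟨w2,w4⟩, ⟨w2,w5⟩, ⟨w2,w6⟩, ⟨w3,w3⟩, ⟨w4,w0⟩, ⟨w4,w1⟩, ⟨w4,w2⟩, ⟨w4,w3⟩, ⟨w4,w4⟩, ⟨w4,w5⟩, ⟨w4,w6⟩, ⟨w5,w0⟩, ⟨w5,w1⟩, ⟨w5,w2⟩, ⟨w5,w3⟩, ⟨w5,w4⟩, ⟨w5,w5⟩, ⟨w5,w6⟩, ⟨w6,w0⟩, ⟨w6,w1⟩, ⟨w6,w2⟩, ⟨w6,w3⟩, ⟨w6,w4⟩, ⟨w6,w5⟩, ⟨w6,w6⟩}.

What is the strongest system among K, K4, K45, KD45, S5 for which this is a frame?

Transitive (axiom 4): yes — every two-step S-path is closed by a direct edge.
Euclidean (axiom 5): no — w0 S w3 and w0 S w1, but not w3 S w1.
Serial (axiom D): yes — every world has a successor (e.g. w0 S w0).
Reflexive (axiom T): yes — every world is S-related to itself.
So F validates K, K4; K45 would additionally require S to be Euclidean. The strongest is K4.

K4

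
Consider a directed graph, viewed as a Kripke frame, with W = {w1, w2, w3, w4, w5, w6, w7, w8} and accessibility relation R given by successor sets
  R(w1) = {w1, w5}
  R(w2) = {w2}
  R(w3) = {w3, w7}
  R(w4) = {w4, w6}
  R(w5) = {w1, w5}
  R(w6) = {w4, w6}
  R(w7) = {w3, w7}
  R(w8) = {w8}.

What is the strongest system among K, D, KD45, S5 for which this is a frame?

Serial (axiom D): yes — every world has a successor (e.g. w1 R w1).
Euclidean (axiom 5): yes — any two successors of a common world are R-related.
Transitive (axiom 4): yes — every two-step R-path is closed by a direct edge.
Reflexive (axiom T): yes — every world is R-related to itself.
So F validates K, D, KD45, S5. The strongest is S5.

S5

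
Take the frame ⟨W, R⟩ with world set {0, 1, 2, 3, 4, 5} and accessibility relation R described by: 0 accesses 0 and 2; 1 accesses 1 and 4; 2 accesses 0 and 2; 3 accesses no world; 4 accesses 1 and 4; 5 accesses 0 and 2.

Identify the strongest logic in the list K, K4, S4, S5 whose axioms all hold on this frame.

K4

Transitive (axiom 4): yes — every two-step R-path is closed by a direct edge.
Reflexive (axiom T): no — 3 is not related to itself.
Euclidean (axiom 5): yes — any two successors of a common world are R-related.
So F validates K, K4; S4 would additionally require R to be reflexive. The strongest is K4.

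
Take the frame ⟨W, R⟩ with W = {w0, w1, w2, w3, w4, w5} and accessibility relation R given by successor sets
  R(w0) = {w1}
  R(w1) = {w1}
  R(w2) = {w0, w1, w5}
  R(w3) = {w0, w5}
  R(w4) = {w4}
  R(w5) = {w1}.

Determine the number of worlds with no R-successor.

0

R is serial; there are no such worlds.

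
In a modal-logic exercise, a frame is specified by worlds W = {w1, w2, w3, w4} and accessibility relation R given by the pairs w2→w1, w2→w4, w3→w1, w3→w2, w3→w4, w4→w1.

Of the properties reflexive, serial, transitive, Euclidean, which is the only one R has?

transitive

Reflexive: no — w1 is not related to itself.
Serial: no — w1 has no R-successor.
Transitive: yes — every two-step R-path is closed by a direct edge.
Euclidean: no — w2 R w1 and w2 R w4, but not w1 R w4.
Only transitive holds.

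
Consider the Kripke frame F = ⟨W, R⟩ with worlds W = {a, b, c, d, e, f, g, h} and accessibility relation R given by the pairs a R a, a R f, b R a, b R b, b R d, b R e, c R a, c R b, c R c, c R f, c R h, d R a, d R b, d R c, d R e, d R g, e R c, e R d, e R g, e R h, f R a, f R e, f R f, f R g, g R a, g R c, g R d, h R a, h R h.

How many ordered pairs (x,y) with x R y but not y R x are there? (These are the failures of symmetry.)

16

Enumerating: (b,a), (b,e), (c,a), (c,b), (c,f), (c,h), (d,a), (d,c), (e,c), (e,g), (e,h), (f,e), (f,g), (g,a), (g,c), (h,a).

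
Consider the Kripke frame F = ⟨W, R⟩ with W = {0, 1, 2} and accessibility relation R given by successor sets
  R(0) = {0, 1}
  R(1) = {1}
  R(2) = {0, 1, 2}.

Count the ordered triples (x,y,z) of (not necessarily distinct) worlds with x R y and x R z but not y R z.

4

Enumerating: (0,1,0), (2,0,2), (2,1,0), (2,1,2).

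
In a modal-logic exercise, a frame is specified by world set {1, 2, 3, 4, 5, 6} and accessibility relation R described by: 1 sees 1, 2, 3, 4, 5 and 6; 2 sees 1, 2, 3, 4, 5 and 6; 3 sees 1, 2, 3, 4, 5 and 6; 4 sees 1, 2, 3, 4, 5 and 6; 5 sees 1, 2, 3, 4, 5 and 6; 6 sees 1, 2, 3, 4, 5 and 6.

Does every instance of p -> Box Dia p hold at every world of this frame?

Axiom B corresponds to the accessibility relation being symmetric.
Symmetric: yes — every pair in R has its reverse in R.

Yes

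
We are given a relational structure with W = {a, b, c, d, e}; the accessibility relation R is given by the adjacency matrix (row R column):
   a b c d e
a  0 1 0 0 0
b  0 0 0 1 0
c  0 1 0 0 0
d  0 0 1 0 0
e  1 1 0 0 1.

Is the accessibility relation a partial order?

No

Reflexive: no — a is not related to itself.
Transitive: no — a R b and b R d, but not a R d.
Antisymmetric: yes — no distinct pair is related both ways.
So R is not a partial order.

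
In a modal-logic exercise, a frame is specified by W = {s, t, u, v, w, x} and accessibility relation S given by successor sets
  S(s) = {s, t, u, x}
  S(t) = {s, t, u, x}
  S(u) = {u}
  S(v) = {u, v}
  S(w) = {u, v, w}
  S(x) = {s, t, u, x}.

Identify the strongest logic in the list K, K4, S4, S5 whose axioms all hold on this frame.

Transitive (axiom 4): yes — every two-step S-path is closed by a direct edge.
Reflexive (axiom T): yes — every world is S-related to itself.
Euclidean (axiom 5): no — s S u and s S t, but not u S t.
So F validates K, K4, S4; S5 would additionally require S to be Euclidean. The strongest is S4.

S4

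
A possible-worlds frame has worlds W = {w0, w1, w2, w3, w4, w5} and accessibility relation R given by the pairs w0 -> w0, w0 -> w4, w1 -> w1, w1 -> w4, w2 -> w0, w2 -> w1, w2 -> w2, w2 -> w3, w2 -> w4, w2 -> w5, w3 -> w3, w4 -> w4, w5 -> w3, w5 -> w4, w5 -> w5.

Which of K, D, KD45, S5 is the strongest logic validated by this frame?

Serial (axiom D): yes — every world has a successor (e.g. w0 R w0).
Euclidean (axiom 5): no — w2 R w0 and w2 R w1, but not w0 R w1.
Transitive (axiom 4): yes — every two-step R-path is closed by a direct edge.
Reflexive (axiom T): yes — every world is R-related to itself.
So F validates K, D; KD45 would additionally require R to be Euclidean. The strongest is D.

D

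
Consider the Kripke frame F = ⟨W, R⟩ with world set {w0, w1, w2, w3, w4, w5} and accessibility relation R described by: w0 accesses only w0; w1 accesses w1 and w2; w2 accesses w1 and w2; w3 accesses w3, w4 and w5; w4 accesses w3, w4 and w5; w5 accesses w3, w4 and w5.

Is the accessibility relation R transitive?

Transitive: yes — every two-step R-path is closed by a direct edge.

Yes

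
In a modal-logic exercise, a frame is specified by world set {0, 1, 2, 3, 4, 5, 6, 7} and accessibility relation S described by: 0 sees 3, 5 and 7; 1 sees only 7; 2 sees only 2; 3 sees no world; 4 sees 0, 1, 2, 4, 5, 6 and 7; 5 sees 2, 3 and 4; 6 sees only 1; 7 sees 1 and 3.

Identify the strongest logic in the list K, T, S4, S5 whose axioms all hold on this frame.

Reflexive (axiom T): no — 0 is not related to itself.
Transitive (axiom 4): no — 0 S 5 and 5 S 2, but not 0 S 2.
Euclidean (axiom 5): no — 0 S 3 and 0 S 5, but not 3 S 5.
So F validates K; T would additionally require S to be reflexive. The strongest is K.

K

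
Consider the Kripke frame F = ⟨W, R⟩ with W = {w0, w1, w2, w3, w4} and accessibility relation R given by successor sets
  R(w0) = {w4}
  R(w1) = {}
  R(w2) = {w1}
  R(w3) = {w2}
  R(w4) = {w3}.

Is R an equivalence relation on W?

Reflexive: no — w0 is not related to itself.
Symmetric: no — w0 R w4 but not w4 R w0.
Transitive: no — w0 R w4 and w4 R w3, but not w0 R w3.
So R is not an equivalence relation.

No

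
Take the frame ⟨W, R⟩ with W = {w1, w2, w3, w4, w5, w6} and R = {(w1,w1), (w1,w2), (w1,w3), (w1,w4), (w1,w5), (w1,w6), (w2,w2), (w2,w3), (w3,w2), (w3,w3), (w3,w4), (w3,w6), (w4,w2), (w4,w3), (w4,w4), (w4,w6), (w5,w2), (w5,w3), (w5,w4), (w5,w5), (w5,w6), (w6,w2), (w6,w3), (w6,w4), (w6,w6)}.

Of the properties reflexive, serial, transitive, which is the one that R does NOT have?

transitive

Reflexive: yes — every world is R-related to itself.
Serial: yes — every world has a successor (e.g. w1 R w1).
Transitive: no — w2 R w3 and w3 R w4, but not w2 R w4.
Only transitive fails.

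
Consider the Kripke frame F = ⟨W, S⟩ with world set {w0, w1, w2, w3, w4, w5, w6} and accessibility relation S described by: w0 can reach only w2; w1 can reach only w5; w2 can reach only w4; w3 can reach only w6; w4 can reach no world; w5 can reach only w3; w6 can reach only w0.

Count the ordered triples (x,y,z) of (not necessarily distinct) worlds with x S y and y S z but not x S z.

Enumerating: (w0,w2,w4), (w1,w5,w3), (w3,w6,w0), (w5,w3,w6), (w6,w0,w2).

5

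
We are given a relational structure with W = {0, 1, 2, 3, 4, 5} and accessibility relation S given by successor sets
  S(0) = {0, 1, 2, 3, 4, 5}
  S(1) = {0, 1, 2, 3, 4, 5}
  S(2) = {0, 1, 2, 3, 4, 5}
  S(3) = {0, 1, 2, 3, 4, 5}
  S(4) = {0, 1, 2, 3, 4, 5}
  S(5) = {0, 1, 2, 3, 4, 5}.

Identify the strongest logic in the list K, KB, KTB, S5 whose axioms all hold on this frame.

Symmetric (axiom B): yes — every pair in S has its reverse in S.
Reflexive (axiom T): yes — every world is S-related to itself.
Euclidean (axiom 5): yes — any two successors of a common world are S-related.
So F validates K, KB, KTB, S5. The strongest is S5.

S5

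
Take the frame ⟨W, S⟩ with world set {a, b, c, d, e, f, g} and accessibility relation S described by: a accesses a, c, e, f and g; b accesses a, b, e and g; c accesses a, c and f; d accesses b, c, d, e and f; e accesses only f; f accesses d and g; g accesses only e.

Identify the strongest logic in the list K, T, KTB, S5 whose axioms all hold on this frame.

Reflexive (axiom T): no — e is not related to itself.
Symmetric (axiom B): no — a S e but not e S a.
Euclidean (axiom 5): no — a S c and a S e, but not c S e.
So F validates K; T would additionally require S to be reflexive. The strongest is K.

K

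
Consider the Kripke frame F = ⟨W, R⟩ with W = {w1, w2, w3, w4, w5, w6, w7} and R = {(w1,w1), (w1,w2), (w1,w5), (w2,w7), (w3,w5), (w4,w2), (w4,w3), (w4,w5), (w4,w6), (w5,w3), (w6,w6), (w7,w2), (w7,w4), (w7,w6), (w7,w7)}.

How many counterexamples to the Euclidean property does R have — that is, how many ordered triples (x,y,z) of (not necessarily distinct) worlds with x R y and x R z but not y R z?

29

Enumerating: (w1,w2,w1), (w1,w2,w2), (w1,w2,w5), (w1,w5,w1), (w1,w5,w2), (w1,w5,w5), (w3,w5,w5), (w4,w2,w2), (w4,w2,w3), (w4,w2,w5), (w4,w2,w6), (w4,w3,w2), … and 17 more.
Total: 29.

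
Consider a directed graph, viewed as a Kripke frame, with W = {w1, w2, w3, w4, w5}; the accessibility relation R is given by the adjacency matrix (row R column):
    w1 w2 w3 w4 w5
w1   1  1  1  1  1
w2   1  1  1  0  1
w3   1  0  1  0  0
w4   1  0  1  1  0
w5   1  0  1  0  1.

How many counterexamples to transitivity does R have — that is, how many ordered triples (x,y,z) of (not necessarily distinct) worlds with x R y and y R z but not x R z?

Enumerating: (w2,w1,w4), (w3,w1,w2), (w3,w1,w4), (w3,w1,w5), (w4,w1,w2), (w4,w1,w5), (w5,w1,w2), (w5,w1,w4).

8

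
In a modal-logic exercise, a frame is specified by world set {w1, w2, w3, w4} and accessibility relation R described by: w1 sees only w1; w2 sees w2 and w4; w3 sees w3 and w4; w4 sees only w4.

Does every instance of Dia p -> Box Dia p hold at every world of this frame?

No

Axiom 5 corresponds to the accessibility relation being Euclidean.
Euclidean: no — w2 R w4 and w2 R w2, but not w4 R w2.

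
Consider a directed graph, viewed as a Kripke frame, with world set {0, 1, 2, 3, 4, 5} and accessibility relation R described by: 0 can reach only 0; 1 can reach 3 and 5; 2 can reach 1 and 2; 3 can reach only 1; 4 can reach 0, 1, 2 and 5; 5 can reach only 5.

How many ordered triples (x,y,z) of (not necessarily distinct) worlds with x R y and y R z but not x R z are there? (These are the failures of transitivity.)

Enumerating: (1,3,1), (2,1,3), (2,1,5), (3,1,3), (3,1,5), (4,1,3).

6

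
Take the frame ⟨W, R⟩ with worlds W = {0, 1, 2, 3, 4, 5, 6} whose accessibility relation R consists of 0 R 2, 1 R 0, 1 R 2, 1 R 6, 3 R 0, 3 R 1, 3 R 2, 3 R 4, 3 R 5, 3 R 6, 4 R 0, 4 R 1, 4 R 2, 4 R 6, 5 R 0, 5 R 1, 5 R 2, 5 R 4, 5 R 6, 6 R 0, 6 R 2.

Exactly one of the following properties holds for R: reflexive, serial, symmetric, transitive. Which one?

Reflexive: no — 0 is not related to itself.
Serial: no — 2 has no R-successor.
Symmetric: no — 0 R 2 but not 2 R 0.
Transitive: yes — every two-step R-path is closed by a direct edge.
Only transitive holds.

transitive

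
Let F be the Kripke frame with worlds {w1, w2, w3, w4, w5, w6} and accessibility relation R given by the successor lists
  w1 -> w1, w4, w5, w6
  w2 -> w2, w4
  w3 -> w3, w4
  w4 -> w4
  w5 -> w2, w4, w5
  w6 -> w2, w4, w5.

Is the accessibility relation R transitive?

No

Transitive: no — w1 R w5 and w5 R w2, but not w1 R w2.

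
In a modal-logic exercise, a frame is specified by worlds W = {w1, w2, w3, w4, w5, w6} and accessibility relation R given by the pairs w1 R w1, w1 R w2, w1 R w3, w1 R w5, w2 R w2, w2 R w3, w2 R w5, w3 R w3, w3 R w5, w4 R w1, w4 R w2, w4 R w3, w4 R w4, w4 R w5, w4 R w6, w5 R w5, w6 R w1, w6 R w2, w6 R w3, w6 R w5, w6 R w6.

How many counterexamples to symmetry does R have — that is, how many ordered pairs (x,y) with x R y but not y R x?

15

Enumerating: (w1,w2), (w1,w3), (w1,w5), (w2,w3), (w2,w5), (w3,w5), (w4,w1), (w4,w2), (w4,w3), (w4,w5), (w4,w6), (w6,w1), (w6,w2), (w6,w3), (w6,w5).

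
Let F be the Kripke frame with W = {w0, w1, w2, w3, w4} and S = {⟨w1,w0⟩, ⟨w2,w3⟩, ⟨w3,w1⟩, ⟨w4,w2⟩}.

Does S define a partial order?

No

Reflexive: no — w0 is not related to itself.
Transitive: no — w2 S w3 and w3 S w1, but not w2 S w1.
Antisymmetric: yes — no distinct pair is related both ways.
So S is not a partial order.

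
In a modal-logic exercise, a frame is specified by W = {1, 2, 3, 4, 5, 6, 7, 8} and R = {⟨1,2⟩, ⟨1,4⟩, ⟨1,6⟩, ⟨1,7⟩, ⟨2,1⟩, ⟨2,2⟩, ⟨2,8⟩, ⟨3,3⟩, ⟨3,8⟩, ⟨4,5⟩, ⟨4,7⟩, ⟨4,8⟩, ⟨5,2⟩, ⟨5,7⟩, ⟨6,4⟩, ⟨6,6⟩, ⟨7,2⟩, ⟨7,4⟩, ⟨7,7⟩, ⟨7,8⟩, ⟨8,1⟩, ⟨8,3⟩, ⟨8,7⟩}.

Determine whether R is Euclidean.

Euclidean: no — 1 R 2 and 1 R 4, but not 2 R 4.

No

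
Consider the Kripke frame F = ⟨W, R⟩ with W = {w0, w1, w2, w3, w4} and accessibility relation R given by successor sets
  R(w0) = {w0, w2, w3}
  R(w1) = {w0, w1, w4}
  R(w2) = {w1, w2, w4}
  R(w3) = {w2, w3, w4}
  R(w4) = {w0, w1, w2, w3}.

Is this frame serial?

Serial: yes — every world has a successor (e.g. w0 R w0).

Yes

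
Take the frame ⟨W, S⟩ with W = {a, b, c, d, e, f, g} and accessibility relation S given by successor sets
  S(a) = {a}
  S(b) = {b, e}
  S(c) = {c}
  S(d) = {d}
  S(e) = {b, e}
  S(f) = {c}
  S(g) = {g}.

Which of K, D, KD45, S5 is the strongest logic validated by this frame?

Serial (axiom D): yes — every world has a successor (e.g. a S a).
Euclidean (axiom 5): yes — any two successors of a common world are S-related.
Transitive (axiom 4): yes — every two-step S-path is closed by a direct edge.
Reflexive (axiom T): no — f is not related to itself.
So F validates K, D, KD45; S5 would additionally require S to be reflexive. The strongest is KD45.

KD45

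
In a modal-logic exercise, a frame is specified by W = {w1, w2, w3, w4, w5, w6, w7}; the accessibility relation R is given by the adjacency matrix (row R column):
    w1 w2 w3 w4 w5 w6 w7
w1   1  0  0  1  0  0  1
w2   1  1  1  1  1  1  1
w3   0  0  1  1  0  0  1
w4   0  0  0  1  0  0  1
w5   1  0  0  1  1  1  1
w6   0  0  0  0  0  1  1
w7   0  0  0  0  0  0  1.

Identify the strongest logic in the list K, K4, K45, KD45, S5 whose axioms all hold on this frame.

K4

Transitive (axiom 4): yes — every two-step R-path is closed by a direct edge.
Euclidean (axiom 5): no — w1 R w7 and w1 R w4, but not w7 R w4.
Serial (axiom D): yes — every world has a successor (e.g. w1 R w1).
Reflexive (axiom T): yes — every world is R-related to itself.
So F validates K, K4; K45 would additionally require R to be Euclidean. The strongest is K4.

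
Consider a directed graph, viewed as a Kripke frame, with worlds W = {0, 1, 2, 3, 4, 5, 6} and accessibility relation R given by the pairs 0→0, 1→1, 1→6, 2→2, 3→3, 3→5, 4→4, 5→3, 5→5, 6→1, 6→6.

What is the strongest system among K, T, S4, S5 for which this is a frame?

S5

Reflexive (axiom T): yes — every world is R-related to itself.
Transitive (axiom 4): yes — every two-step R-path is closed by a direct edge.
Euclidean (axiom 5): yes — any two successors of a common world are R-related.
So F validates K, T, S4, S5. The strongest is S5.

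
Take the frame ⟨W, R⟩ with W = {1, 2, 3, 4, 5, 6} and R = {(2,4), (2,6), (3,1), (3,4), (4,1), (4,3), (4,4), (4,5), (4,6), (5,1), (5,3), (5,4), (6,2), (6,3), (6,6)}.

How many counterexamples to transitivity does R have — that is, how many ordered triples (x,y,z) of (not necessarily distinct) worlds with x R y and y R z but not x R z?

14

Enumerating: (2,4,1), (2,4,3), (2,4,5), (2,6,2), (2,6,3), (3,4,3), (3,4,5), (3,4,6), (4,6,2), (5,4,5), (5,4,6), (6,2,4), (6,3,1), (6,3,4).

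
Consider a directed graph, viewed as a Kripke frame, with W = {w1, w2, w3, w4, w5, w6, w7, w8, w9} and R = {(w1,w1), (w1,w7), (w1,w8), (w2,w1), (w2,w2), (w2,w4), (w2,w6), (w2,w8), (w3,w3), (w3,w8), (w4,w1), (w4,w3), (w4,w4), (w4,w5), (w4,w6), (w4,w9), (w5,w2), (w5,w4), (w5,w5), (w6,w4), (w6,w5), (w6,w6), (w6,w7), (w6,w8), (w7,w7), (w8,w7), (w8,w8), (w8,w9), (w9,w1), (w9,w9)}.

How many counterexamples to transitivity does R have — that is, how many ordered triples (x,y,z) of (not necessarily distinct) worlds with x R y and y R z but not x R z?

Enumerating: (w1,w8,w9), (w2,w1,w7), (w2,w4,w3), (w2,w4,w5), (w2,w4,w9), (w2,w6,w5), (w2,w6,w7), (w2,w8,w7), (w2,w8,w9), (w3,w8,w7), (w3,w8,w9), (w4,w1,w7), … and 20 more.
Total: 32.

32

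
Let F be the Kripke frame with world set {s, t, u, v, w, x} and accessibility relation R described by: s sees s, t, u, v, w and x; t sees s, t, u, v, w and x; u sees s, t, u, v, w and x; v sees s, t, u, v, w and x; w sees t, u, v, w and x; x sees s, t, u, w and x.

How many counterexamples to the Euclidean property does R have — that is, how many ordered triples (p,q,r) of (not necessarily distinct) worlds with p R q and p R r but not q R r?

10

Enumerating: (s,w,s), (s,x,v), (t,w,s), (t,x,v), (u,w,s), (u,x,v), (v,w,s), (v,x,v), (w,x,v), (x,w,s).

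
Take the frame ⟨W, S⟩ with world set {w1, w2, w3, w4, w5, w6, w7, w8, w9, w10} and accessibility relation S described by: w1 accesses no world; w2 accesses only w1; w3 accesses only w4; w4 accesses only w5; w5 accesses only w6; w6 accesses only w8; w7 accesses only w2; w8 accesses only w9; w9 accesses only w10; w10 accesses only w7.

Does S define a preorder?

Reflexive: no — w1 is not related to itself.
Transitive: no — w10 S w7 and w7 S w2, but not w10 S w2.
So S is not a preorder.

No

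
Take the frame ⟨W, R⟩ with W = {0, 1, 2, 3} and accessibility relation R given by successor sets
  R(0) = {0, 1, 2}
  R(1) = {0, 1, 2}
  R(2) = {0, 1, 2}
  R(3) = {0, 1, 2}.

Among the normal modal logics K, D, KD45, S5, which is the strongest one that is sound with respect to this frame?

KD45

Serial (axiom D): yes — every world has a successor (e.g. 0 R 0).
Euclidean (axiom 5): yes — any two successors of a common world are R-related.
Transitive (axiom 4): yes — every two-step R-path is closed by a direct edge.
Reflexive (axiom T): no — 3 is not related to itself.
So F validates K, D, KD45; S5 would additionally require R to be reflexive. The strongest is KD45.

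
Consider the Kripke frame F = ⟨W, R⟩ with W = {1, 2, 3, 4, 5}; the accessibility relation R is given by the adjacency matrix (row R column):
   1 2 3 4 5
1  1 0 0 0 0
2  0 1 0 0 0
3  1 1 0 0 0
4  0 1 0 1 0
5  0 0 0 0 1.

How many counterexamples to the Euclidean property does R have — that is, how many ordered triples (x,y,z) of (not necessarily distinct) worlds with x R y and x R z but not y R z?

3

Enumerating: (3,1,2), (3,2,1), (4,2,4).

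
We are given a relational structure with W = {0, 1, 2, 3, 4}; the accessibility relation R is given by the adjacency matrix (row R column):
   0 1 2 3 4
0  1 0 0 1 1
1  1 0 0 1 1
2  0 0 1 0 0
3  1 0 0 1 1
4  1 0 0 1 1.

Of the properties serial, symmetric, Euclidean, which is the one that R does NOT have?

symmetric

Serial: yes — every world has a successor (e.g. 0 R 0).
Symmetric: no — 1 R 0 but not 0 R 1.
Euclidean: yes — any two successors of a common world are R-related.
Only symmetric fails.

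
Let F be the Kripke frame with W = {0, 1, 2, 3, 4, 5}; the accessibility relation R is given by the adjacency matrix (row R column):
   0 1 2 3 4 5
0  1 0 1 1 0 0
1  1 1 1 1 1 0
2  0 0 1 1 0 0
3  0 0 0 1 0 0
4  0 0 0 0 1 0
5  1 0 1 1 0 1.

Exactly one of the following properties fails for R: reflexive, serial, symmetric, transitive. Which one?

Reflexive: yes — every world is R-related to itself.
Serial: yes — every world has a successor (e.g. 0 R 0).
Symmetric: no — 0 R 2 but not 2 R 0.
Transitive: yes — every two-step R-path is closed by a direct edge.
Only symmetric fails.

symmetric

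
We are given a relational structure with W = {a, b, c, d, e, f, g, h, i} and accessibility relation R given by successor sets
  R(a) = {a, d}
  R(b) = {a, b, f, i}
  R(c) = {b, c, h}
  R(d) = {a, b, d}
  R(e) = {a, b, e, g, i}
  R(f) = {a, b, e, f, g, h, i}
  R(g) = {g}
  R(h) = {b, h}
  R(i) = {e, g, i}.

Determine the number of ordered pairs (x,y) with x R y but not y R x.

Enumerating: (b,a), (b,i), (c,b), (c,h), (d,b), (e,a), (e,b), (e,g), (f,a), (f,e), (f,g), (f,h), (f,i), (h,b), (i,g).

15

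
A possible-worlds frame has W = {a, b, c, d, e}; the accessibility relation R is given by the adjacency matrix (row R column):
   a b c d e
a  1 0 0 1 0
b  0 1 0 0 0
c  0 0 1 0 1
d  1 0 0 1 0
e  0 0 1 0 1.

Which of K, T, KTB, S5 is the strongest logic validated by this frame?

Reflexive (axiom T): yes — every world is R-related to itself.
Symmetric (axiom B): yes — every pair in R has its reverse in R.
Euclidean (axiom 5): yes — any two successors of a common world are R-related.
So F validates K, T, KTB, S5. The strongest is S5.

S5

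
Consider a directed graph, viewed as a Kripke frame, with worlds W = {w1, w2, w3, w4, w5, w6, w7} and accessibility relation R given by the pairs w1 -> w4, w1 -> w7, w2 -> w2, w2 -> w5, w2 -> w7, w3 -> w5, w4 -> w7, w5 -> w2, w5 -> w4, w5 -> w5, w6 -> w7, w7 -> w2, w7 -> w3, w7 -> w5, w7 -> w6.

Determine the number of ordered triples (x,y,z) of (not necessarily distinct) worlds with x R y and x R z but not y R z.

22

Enumerating: (w1,w4,w4), (w1,w7,w4), (w1,w7,w7), (w2,w5,w7), (w2,w7,w7), (w4,w7,w7), (w5,w2,w4), (w5,w4,w2), (w5,w4,w4), (w5,w4,w5), (w6,w7,w7), (w7,w2,w3), … and 10 more.
Total: 22.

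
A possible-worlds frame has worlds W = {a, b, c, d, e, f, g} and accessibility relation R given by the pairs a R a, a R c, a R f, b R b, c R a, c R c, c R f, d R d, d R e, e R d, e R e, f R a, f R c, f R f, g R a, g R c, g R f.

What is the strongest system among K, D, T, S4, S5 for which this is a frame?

Serial (axiom D): yes — every world has a successor (e.g. a R a).
Reflexive (axiom T): no — g is not related to itself.
Transitive (axiom 4): yes — every two-step R-path is closed by a direct edge.
Euclidean (axiom 5): yes — any two successors of a common world are R-related.
So F validates K, D; T would additionally require R to be reflexive. The strongest is D.

D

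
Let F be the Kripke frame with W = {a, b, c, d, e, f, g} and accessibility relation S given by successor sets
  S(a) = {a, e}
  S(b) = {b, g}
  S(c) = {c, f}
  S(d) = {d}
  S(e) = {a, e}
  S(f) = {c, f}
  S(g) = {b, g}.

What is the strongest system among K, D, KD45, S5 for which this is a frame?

Serial (axiom D): yes — every world has a successor (e.g. a S a).
Euclidean (axiom 5): yes — any two successors of a common world are S-related.
Transitive (axiom 4): yes — every two-step S-path is closed by a direct edge.
Reflexive (axiom T): yes — every world is S-related to itself.
So F validates K, D, KD45, S5. The strongest is S5.

S5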